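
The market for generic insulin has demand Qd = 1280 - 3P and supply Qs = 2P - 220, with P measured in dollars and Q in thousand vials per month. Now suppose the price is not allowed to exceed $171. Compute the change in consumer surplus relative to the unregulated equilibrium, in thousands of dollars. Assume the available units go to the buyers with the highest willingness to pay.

4644

Setting quantity demanded equal to quantity supplied, 1280 - 3P = 2P - 220, gives P* = 300 and Q* = 380.
Because the ceiling (171) lies below the market-clearing price, it is binding.
At P = 171: Qd = 1280 - 3·171 = 767 and Qs = 2·171 - 220 = 122.
Consumer surplus without the control is ½ · (1280/3 - 300) · 380 = 72200/3.
With the ceiling, 122 units are sold at 171 (assume they go to the highest-value buyers). The demand price at Q = 122 is 386, so CS = ½ · [(1280/3 - 171) + (386 - 171)] · 122 = 86132/3.
Change in consumer surplus = 86132/3 - 72200/3 = 4644.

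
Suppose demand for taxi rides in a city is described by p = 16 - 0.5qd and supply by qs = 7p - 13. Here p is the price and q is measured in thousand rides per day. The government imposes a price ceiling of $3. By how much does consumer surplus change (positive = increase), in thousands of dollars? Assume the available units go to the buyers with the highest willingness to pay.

-33

Rearranging demand gives qd = 32 - 2p. Setting quantity demanded equal to quantity supplied, 32 - 2p = 7p - 13, gives p* = 5 and q* = 22.
Since 3 < 5, the ceiling is binding.
At p = 3: qd = 32 - 2·3 = 26 and qs = 7·3 - 13 = 8.
Consumer surplus without the control is ½ · (16 - 5) · 22 = 121.
With the ceiling, 8 units are sold at 3 (assume they go to the highest-value buyers). The demand price at q = 8 is 12, so CS = ½ · [(16 - 3) + (12 - 3)] · 8 = 88.
Change in consumer surplus = 88 - 121 = -33.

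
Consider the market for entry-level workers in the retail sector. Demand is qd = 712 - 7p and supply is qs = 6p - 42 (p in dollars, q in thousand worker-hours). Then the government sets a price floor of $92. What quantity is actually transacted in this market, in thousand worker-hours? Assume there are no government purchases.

Equilibrium: 712 - 7p = 6p - 42, so 754 = 13p and p* = 58, q* = 306.
The floor of 92 is above the equilibrium price 58, so it binds.
At p = 92: qd = 712 - 7·92 = 68 and qs = 6·92 - 42 = 510.
The quantity actually transacted is the short side, demand: 68.

68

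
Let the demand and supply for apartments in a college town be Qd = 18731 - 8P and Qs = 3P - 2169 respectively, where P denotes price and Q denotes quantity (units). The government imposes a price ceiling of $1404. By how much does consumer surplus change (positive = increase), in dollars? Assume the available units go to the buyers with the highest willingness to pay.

874944

In a free market, 18731 - 8P = 3P - 2169 gives the equilibrium P* = 1900, Q* = 3531.
Because the ceiling (1404) lies below the market-clearing price, it is binding.
At P = 1404: Qd = 18731 - 8·1404 = 7499 and Qs = 3·1404 - 2169 = 2043.
Consumer surplus without the control is ½ · (2341.375 - 1900) · 3531 = 779247.5625.
With the ceiling, 2043 units are sold at 1404 (assume they go to the highest-value buyers). The demand price at Q = 2043 is 2086, so CS = ½ · [(2341.375 - 1404) + (2086 - 1404)] · 2043 = 1654191.5625.
Change in consumer surplus = 1654191.5625 - 779247.5625 = 874944.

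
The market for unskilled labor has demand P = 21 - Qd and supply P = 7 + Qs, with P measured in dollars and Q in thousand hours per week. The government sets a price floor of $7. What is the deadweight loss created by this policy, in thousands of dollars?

Rearranging demand gives Qd = 21 - P; rearranging supply gives Qs = P - 7. In a free market, 21 - P = P - 7 gives the equilibrium P* = 14, Q* = 7.
The floor of 7 is below the equilibrium price 14, so it is not binding; the market clears at P* = 14, Q* = 7.
Since the control does not bind, no trades are prevented and deadweight loss is zero.

0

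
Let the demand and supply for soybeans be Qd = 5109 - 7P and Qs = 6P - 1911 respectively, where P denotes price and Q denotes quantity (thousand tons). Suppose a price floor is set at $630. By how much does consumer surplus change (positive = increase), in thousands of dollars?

In a free market, 5109 - 7P = 6P - 1911 gives the equilibrium P* = 540, Q* = 1329.
Because the floor (630) lies above the market-clearing price, it is binding.
At P = 630: Qd = 5109 - 7·630 = 699 and Qs = 6·630 - 1911 = 1869.
Consumer surplus without the control is ½ · (5109/7 - 540) · 1329 = 1766241/14.
With the floor, consumers buy 699 units at 630, so CS = ½ · (5109/7 - 630) · 699 = 488601/14.
Change in consumer surplus = 488601/14 - 1766241/14 = -91260.

-91260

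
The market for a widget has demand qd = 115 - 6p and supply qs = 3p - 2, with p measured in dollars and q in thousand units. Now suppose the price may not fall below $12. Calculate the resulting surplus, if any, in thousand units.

0

Setting quantity demanded equal to quantity supplied, 115 - 6p = 3p - 2, gives p* = 13 and q* = 37.
Since 12 is below p* = 13, the floor does not bind and the free-market outcome prevails.
Since the control does not bind, there is no surplus.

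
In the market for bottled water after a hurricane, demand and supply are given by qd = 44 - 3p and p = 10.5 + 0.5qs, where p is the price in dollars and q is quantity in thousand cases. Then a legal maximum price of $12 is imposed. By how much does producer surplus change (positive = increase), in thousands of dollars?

-4

Rearranging supply gives qs = 2p - 21. In a free market, 44 - 3p = 2p - 21 gives the equilibrium p* = 13, q* = 5.
Since 12 < 13, the ceiling is binding.
At p = 12: qd = 44 - 3·12 = 8 and qs = 2·12 - 21 = 3.
Producer surplus without the control is ½ · (13 - 10.5) · 5 = 6.25.
With the ceiling, producers sell 3 units at 12, so PS = ½ · (12 - 10.5) · 3 = 2.25.
Change in producer surplus = 2.25 - 6.25 = -4.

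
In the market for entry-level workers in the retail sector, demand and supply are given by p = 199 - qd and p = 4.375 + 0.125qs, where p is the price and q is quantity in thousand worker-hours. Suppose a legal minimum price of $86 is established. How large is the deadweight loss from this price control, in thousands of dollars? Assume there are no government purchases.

Rearranging demand gives qd = 199 - p; rearranging supply gives qs = 8p - 35. Equilibrium: 199 - p = 8p - 35, so 234 = 9p and p* = 26, q* = 173.
Because the floor (86) lies above the market-clearing price, it is binding.
At p = 86: qd = 199 - 86 = 113 and qs = 8·86 - 35 = 653.
Quantity traded falls to 113. At q = 113 the demand price is 199 - 113 = 86 and the supply price is (35 + 113)/8 = 18.5.
Deadweight loss = ½ · (86 - 18.5) · (173 - 113) = ½ · 67.5 · 60 = 2025.

2025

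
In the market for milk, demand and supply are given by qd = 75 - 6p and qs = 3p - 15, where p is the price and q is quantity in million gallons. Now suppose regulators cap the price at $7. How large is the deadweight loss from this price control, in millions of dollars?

Setting quantity demanded equal to quantity supplied, 75 - 6p = 3p - 15, gives p* = 10 and q* = 15.
The ceiling of 7 is below the equilibrium price 10, so it binds.
At p = 7: qd = 75 - 6·7 = 33 and qs = 3·7 - 15 = 6.
Quantity traded falls to 6. At q = 6 the demand price is (75 - 6)/6 = 11.5 and the supply price is (15 + 6)/3 = 7.
Deadweight loss = ½ · (11.5 - 7) · (15 - 6) = ½ · 4.5 · 9 = 20.25.

20.25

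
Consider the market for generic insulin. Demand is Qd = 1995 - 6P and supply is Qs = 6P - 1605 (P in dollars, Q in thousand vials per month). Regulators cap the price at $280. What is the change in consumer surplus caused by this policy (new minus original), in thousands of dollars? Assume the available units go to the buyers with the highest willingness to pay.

300

Without the control the market clears where 1995 - 6P = 6P - 1605, i.e. P* = 300 and Q* = 195.
The ceiling of 280 is below the equilibrium price 300, so it binds.
At P = 280: Qd = 1995 - 6·280 = 315 and Qs = 6·280 - 1605 = 75.
Consumer surplus without the control is ½ · (332.5 - 300) · 195 = 3168.75.
With the ceiling, 75 units are sold at 280 (assume they go to the highest-value buyers). The demand price at Q = 75 is 320, so CS = ½ · [(332.5 - 280) + (320 - 280)] · 75 = 3468.75.
Change in consumer surplus = 3468.75 - 3168.75 = 300.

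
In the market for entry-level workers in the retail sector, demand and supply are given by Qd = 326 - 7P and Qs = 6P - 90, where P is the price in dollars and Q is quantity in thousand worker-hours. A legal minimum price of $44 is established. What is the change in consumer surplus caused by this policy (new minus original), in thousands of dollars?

-720

Setting quantity demanded equal to quantity supplied, 326 - 7P = 6P - 90, gives P* = 32 and Q* = 102.
Because the floor (44) lies above the market-clearing price, it is binding.
At P = 44: Qd = 326 - 7·44 = 18 and Qs = 6·44 - 90 = 174.
Consumer surplus without the control is ½ · (326/7 - 32) · 102 = 5202/7.
With the floor, consumers buy 18 units at 44, so CS = ½ · (326/7 - 44) · 18 = 162/7.
Change in consumer surplus = 162/7 - 5202/7 = -720.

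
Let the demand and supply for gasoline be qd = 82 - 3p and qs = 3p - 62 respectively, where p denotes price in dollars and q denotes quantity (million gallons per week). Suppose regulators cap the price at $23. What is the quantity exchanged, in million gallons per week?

7

Setting quantity demanded equal to quantity supplied, 82 - 3p = 3p - 62, gives p* = 24 and q* = 10.
Since 23 < 24, the ceiling is binding.
At p = 23: qd = 82 - 3·23 = 13 and qs = 3·23 - 62 = 7.
The quantity actually transacted is the short side, supply: 7.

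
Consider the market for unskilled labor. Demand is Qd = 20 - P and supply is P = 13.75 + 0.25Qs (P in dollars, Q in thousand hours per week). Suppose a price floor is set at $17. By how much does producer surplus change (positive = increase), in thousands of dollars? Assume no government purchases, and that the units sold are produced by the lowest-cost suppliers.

Rearranging supply gives Qs = 4P - 55. Equilibrium: 20 - P = 4P - 55, so 75 = 5P and P* = 15, Q* = 5.
Because the floor (17) lies above the market-clearing price, it is binding.
At P = 17: Qd = 20 - 17 = 3 and Qs = 4·17 - 55 = 13.
Producer surplus without the control is ½ · (15 - 13.75) · 5 = 3.125.
With the floor, 3 units are sold at 17. The supply price at Q = 3 is 14.5, so PS = ½ · [(17 - 13.75) + (17 - 14.5)] · 3 = 8.625.
Change in producer surplus = 8.625 - 3.125 = 5.5.

5.5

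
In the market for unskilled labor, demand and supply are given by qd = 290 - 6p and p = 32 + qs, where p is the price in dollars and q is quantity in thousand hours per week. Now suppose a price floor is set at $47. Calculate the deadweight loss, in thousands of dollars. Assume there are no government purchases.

Rearranging supply gives qs = p - 32. Equilibrium: 290 - 6p = p - 32, so 322 = 7p and p* = 46, q* = 14.
The floor of 47 is above the equilibrium price 46, so it binds.
At p = 47: qd = 290 - 6·47 = 8 and qs = 47 - 32 = 15.
Quantity traded falls to 8. At q = 8 the demand price is (290 - 8)/6 = 47 and the supply price is 32 + 8 = 40.
Deadweight loss = ½ · (47 - 40) · (14 - 8) = ½ · 7 · 6 = 21.

21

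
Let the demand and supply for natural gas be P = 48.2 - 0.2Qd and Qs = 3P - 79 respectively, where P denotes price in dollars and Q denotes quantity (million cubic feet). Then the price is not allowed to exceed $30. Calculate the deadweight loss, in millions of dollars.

240

Rearranging demand gives Qd = 241 - 5P. Equilibrium: 241 - 5P = 3P - 79, so 320 = 8P and P* = 40, Q* = 41.
The ceiling of 30 is below the equilibrium price 40, so it binds.
At P = 30: Qd = 241 - 5·30 = 91 and Qs = 3·30 - 79 = 11.
Quantity traded falls to 11. At Q = 11 the demand price is (241 - 11)/5 = 46 and the supply price is (79 + 11)/3 = 30.
Deadweight loss = ½ · (46 - 30) · (41 - 11) = ½ · 16 · 30 = 240.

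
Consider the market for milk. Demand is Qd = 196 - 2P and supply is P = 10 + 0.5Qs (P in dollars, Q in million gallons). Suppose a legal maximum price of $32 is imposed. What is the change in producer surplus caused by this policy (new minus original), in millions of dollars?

Rearranging supply gives Qs = 2P - 20. In a free market, 196 - 2P = 2P - 20 gives the equilibrium P* = 54, Q* = 88.
The ceiling of 32 is below the equilibrium price 54, so it binds.
At P = 32: Qd = 196 - 2·32 = 132 and Qs = 2·32 - 20 = 44.
Producer surplus without the control is ½ · (54 - 10) · 88 = 1936.
With the ceiling, producers sell 44 units at 32, so PS = ½ · (32 - 10) · 44 = 484.
Change in producer surplus = 484 - 1936 = -1452.

-1452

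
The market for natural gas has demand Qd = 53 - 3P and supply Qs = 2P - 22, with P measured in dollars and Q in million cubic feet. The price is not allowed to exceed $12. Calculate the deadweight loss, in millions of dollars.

Without the control the market clears where 53 - 3P = 2P - 22, i.e. P* = 15 and Q* = 8.
Because the ceiling (12) lies below the market-clearing price, it is binding.
At P = 12: Qd = 53 - 3·12 = 17 and Qs = 2·12 - 22 = 2.
Quantity traded falls to 2. At Q = 2 the demand price is (53 - 2)/3 = 17 and the supply price is (22 + 2)/2 = 12.
Deadweight loss = ½ · (17 - 12) · (8 - 2) = ½ · 5 · 6 = 15.

15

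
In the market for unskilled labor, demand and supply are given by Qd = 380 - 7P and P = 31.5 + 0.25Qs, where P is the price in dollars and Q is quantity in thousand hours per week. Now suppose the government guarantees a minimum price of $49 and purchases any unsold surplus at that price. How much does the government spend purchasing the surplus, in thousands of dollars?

Rearranging supply gives Qs = 4P - 126. In a free market, 380 - 7P = 4P - 126 gives the equilibrium P* = 46, Q* = 58.
The floor of 49 is above the equilibrium price 46, so it binds.
At P = 49: Qd = 380 - 7·49 = 37 and Qs = 4·49 - 126 = 70.
Surplus = Qs - Qd = 33.
Government expenditure = surplus × support price = 33 × 49 = 1617.

1617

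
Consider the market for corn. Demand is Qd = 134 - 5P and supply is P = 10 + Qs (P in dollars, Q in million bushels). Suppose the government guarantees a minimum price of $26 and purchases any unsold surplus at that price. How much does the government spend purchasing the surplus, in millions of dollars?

Rearranging supply gives Qs = P - 10. Without the control the market clears where 134 - 5P = P - 10, i.e. P* = 24 and Q* = 14.
Because the floor (26) lies above the market-clearing price, it is binding.
At P = 26: Qd = 134 - 5·26 = 4 and Qs = 26 - 10 = 16.
Surplus = Qs - Qd = 12.
Government expenditure = surplus × support price = 12 × 26 = 312.

312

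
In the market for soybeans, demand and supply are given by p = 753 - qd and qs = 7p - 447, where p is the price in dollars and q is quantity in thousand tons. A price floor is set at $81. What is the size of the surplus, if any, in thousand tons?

0

Rearranging demand gives qd = 753 - p. In a free market, 753 - p = 7p - 447 gives the equilibrium p* = 150, q* = 603.
Since 81 is below p* = 150, the floor does not bind and the free-market outcome prevails.
Since the control does not bind, there is no surplus.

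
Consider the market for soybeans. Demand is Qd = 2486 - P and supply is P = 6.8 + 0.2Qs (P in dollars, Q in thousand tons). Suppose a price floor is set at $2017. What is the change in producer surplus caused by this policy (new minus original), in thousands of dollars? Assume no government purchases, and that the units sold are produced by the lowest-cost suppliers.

493952.1

Rearranging supply gives Qs = 5P - 34. Setting quantity demanded equal to quantity supplied, 2486 - P = 5P - 34, gives P* = 420 and Q* = 2066.
The floor of 2017 is above the equilibrium price 420, so it binds.
At P = 2017: Qd = 2486 - 2017 = 469 and Qs = 5·2017 - 34 = 10051.
Producer surplus without the control is ½ · (420 - 6.8) · 2066 = 426835.6.
With the floor, 469 units are sold at 2017. The supply price at Q = 469 is 100.6, so PS = ½ · [(2017 - 6.8) + (2017 - 100.6)] · 469 = 920787.7.
Change in producer surplus = 920787.7 - 426835.6 = 493952.1.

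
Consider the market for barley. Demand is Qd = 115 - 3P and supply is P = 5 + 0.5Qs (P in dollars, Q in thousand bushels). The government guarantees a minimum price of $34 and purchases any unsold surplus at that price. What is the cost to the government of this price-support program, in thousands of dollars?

Rearranging supply gives Qs = 2P - 10. Without the control the market clears where 115 - 3P = 2P - 10, i.e. P* = 25 and Q* = 40.
Because the floor (34) lies above the market-clearing price, it is binding.
At P = 34: Qd = 115 - 3·34 = 13 and Qs = 2·34 - 10 = 58.
Surplus = Qs - Qd = 45.
Government expenditure = surplus × support price = 45 × 34 = 1530.

1530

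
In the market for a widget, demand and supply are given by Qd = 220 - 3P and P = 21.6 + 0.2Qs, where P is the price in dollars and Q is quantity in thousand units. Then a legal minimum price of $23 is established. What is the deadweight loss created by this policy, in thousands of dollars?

Rearranging supply gives Qs = 5P - 108. Without the control the market clears where 220 - 3P = 5P - 108, i.e. P* = 41 and Q* = 97.
The floor of 23 is below the equilibrium price 41, so it is not binding; the market clears at P* = 41, Q* = 97.
Since the control does not bind, no trades are prevented and deadweight loss is zero.

0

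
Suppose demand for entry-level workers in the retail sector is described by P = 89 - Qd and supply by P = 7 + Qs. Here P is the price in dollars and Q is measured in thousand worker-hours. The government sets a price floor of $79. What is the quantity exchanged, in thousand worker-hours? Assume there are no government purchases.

Rearranging demand gives Qd = 89 - P; rearranging supply gives Qs = P - 7. Equilibrium: 89 - P = P - 7, so 96 = 2P and P* = 48, Q* = 41.
The floor of 79 is above the equilibrium price 48, so it binds.
At P = 79: Qd = 89 - 79 = 10 and Qs = 79 - 7 = 72.
The quantity actually transacted is the short side, demand: 10.

10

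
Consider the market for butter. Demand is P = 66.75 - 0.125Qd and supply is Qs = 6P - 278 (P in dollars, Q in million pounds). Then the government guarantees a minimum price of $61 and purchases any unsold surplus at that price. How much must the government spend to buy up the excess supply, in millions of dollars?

2562

Rearranging demand gives Qd = 534 - 8P. In a free market, 534 - 8P = 6P - 278 gives the equilibrium P* = 58, Q* = 70.
The floor of 61 is above the equilibrium price 58, so it binds.
At P = 61: Qd = 534 - 8·61 = 46 and Qs = 6·61 - 278 = 88.
Surplus = Qs - Qd = 42.
Government expenditure = surplus × support price = 42 × 61 = 2562.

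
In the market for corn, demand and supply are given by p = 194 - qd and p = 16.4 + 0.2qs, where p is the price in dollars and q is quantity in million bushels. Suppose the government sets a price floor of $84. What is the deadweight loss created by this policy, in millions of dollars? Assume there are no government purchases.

Rearranging demand gives qd = 194 - p; rearranging supply gives qs = 5p - 82. Setting quantity demanded equal to quantity supplied, 194 - p = 5p - 82, gives p* = 46 and q* = 148.
The floor of 84 is above the equilibrium price 46, so it binds.
At p = 84: qd = 194 - 84 = 110 and qs = 5·84 - 82 = 338.
Quantity traded falls to 110. At q = 110 the demand price is 194 - 110 = 84 and the supply price is (82 + 110)/5 = 38.4.
Deadweight loss = ½ · (84 - 38.4) · (148 - 110) = ½ · 45.6 · 38 = 866.4.

866.4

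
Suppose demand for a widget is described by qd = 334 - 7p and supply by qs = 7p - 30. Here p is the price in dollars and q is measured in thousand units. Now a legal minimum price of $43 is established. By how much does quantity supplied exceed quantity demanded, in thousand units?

Without the control the market clears where 334 - 7p = 7p - 30, i.e. p* = 26 and q* = 152.
Since 43 > 26, the floor is binding.
At p = 43: qd = 334 - 7·43 = 33 and qs = 7·43 - 30 = 271.
Surplus = qs - qd = 271 - 33 = 238.

238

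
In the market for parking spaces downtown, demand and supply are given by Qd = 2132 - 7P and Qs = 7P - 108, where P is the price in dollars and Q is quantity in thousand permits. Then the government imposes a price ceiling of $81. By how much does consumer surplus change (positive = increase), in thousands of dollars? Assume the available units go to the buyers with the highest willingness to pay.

Setting quantity demanded equal to quantity supplied, 2132 - 7P = 7P - 108, gives P* = 160 and Q* = 1012.
Because the ceiling (81) lies below the market-clearing price, it is binding.
At P = 81: Qd = 2132 - 7·81 = 1565 and Qs = 7·81 - 108 = 459.
Consumer surplus without the control is ½ · (2132/7 - 160) · 1012 = 512072/7.
With the ceiling, 459 units are sold at 81 (assume they go to the highest-value buyers). The demand price at Q = 459 is 239, so CS = ½ · [(2132/7 - 81) + (239 - 81)] · 459 = 1225989/14.
Change in consumer surplus = 1225989/14 - 512072/7 = 14417.5.

14417.5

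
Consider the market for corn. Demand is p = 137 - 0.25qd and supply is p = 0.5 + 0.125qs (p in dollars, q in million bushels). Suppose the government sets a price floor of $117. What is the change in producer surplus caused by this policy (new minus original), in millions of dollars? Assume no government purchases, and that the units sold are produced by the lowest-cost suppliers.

639

Rearranging demand gives qd = 548 - 4p; rearranging supply gives qs = 8p - 4. In a free market, 548 - 4p = 8p - 4 gives the equilibrium p* = 46, q* = 364.
Because the floor (117) lies above the market-clearing price, it is binding.
At p = 117: qd = 548 - 4·117 = 80 and qs = 8·117 - 4 = 932.
Producer surplus without the control is ½ · (46 - 0.5) · 364 = 8281.
With the floor, 80 units are sold at 117. The supply price at q = 80 is 10.5, so PS = ½ · [(117 - 0.5) + (117 - 10.5)] · 80 = 8920.
Change in producer surplus = 8920 - 8281 = 639.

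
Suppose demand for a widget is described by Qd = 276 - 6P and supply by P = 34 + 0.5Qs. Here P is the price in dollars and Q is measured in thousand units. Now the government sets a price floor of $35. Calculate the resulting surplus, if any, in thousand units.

0

Rearranging supply gives Qs = 2P - 68. Equilibrium: 276 - 6P = 2P - 68, so 344 = 8P and P* = 43, Q* = 18.
Since 35 is below P* = 43, the floor does not bind and the free-market outcome prevails.
Since the control does not bind, there is no surplus.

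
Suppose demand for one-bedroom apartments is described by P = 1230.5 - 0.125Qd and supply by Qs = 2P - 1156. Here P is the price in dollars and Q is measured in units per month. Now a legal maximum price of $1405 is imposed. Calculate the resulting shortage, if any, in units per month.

Rearranging demand gives Qd = 9844 - 8P. Without the control the market clears where 9844 - 8P = 2P - 1156, i.e. P* = 1100 and Q* = 1044.
Since 1405 is above P* = 1100, the ceiling does not bind and the free-market outcome prevails.
Since the control does not bind, there is no shortage.

0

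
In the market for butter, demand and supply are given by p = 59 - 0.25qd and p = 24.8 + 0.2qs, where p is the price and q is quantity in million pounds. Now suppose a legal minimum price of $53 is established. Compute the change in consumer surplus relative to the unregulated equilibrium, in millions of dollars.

-650

Rearranging demand gives qd = 236 - 4p; rearranging supply gives qs = 5p - 124. In a free market, 236 - 4p = 5p - 124 gives the equilibrium p* = 40, q* = 76.
Since 53 > 40, the floor is binding.
At p = 53: qd = 236 - 4·53 = 24 and qs = 5·53 - 124 = 141.
Consumer surplus without the control is ½ · (59 - 40) · 76 = 722.
With the floor, consumers buy 24 units at 53, so CS = ½ · (59 - 53) · 24 = 72.
Change in consumer surplus = 72 - 722 = -650.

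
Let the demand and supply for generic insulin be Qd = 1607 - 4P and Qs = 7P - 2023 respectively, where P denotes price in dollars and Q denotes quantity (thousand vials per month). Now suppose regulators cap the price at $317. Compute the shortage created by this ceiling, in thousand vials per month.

143

Setting quantity demanded equal to quantity supplied, 1607 - 4P = 7P - 2023, gives P* = 330 and Q* = 287.
Because the ceiling (317) lies below the market-clearing price, it is binding.
At P = 317: Qd = 1607 - 4·317 = 339 and Qs = 7·317 - 2023 = 196.
Shortage = Qd - Qs = 339 - 196 = 143.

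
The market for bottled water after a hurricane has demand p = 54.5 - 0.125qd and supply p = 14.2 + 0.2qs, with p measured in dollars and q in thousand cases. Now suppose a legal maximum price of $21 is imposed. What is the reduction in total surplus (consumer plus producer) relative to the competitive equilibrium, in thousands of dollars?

Rearranging demand gives qd = 436 - 8p; rearranging supply gives qs = 5p - 71. Setting quantity demanded equal to quantity supplied, 436 - 8p = 5p - 71, gives p* = 39 and q* = 124.
Because the ceiling (21) lies below the market-clearing price, it is binding.
At p = 21: qd = 436 - 8·21 = 268 and qs = 5·21 - 71 = 34.
Quantity traded falls to 34. At q = 34 the demand price is (436 - 34)/8 = 50.25 and the supply price is (71 + 34)/5 = 21.
Deadweight loss = ½ · (50.25 - 21) · (124 - 34) = ½ · 29.25 · 90 = 1316.25.

1316.25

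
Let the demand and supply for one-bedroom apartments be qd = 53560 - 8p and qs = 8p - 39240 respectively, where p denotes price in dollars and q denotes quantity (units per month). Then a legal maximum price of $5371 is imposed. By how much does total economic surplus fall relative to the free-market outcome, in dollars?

1472328

Equilibrium: 53560 - 8p = 8p - 39240, so 92800 = 16p and p* = 5800, q* = 7160.
Because the ceiling (5371) lies below the market-clearing price, it is binding.
At p = 5371: qd = 53560 - 8·5371 = 10592 and qs = 8·5371 - 39240 = 3728.
Quantity traded falls to 3728. At q = 3728 the demand price is (53560 - 3728)/8 = 6229 and the supply price is (39240 + 3728)/8 = 5371.
Deadweight loss = ½ · (6229 - 5371) · (7160 - 3728) = ½ · 858 · 3432 = 1472328.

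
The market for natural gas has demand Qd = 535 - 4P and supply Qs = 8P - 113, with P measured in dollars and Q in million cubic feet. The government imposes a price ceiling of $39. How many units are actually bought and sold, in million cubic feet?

In a free market, 535 - 4P = 8P - 113 gives the equilibrium P* = 54, Q* = 319.
Since 39 < 54, the ceiling is binding.
At P = 39: Qd = 535 - 4·39 = 379 and Qs = 8·39 - 113 = 199.
The quantity actually transacted is the short side, supply: 199.

199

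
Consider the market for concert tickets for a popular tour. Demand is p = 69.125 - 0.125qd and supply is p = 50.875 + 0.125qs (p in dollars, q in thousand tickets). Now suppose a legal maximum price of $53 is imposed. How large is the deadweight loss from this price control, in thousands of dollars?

392

Rearranging demand gives qd = 553 - 8p; rearranging supply gives qs = 8p - 407. Setting quantity demanded equal to quantity supplied, 553 - 8p = 8p - 407, gives p* = 60 and q* = 73.
The ceiling of 53 is below the equilibrium price 60, so it binds.
At p = 53: qd = 553 - 8·53 = 129 and qs = 8·53 - 407 = 17.
Quantity traded falls to 17. At q = 17 the demand price is (553 - 17)/8 = 67 and the supply price is (407 + 17)/8 = 53.
Deadweight loss = ½ · (67 - 53) · (73 - 17) = ½ · 14 · 56 = 392.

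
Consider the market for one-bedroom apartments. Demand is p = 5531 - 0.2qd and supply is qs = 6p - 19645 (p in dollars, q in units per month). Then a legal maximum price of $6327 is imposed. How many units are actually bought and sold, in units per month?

6155

Rearranging demand gives qd = 27655 - 5p. Equilibrium: 27655 - 5p = 6p - 19645, so 47300 = 11p and p* = 4300, q* = 6155.
The ceiling of 6327 is above the equilibrium price 4300, so it is not binding; the market clears at p* = 4300, q* = 6155.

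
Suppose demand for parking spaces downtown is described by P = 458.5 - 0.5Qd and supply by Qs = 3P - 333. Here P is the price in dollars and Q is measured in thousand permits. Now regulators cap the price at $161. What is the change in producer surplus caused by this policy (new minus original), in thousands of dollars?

Rearranging demand gives Qd = 917 - 2P. Without the control the market clears where 917 - 2P = 3P - 333, i.e. P* = 250 and Q* = 417.
Because the ceiling (161) lies below the market-clearing price, it is binding.
At P = 161: Qd = 917 - 2·161 = 595 and Qs = 3·161 - 333 = 150.
Producer surplus without the control is ½ · (250 - 111) · 417 = 28981.5.
With the ceiling, producers sell 150 units at 161, so PS = ½ · (161 - 111) · 150 = 3750.
Change in producer surplus = 3750 - 28981.5 = -25231.5.

-25231.5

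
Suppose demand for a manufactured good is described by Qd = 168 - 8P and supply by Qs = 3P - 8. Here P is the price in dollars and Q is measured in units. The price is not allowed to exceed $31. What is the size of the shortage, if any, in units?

In a free market, 168 - 8P = 3P - 8 gives the equilibrium P* = 16, Q* = 40.
Since 31 is above P* = 16, the ceiling does not bind and the free-market outcome prevails.
Since the control does not bind, there is no shortage.

0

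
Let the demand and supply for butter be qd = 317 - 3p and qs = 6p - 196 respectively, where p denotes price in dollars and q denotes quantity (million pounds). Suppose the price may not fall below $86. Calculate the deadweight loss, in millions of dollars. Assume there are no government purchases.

1892.25

Equilibrium: 317 - 3p = 6p - 196, so 513 = 9p and p* = 57, q* = 146.
Because the floor (86) lies above the market-clearing price, it is binding.
At p = 86: qd = 317 - 3·86 = 59 and qs = 6·86 - 196 = 320.
Quantity traded falls to 59. At q = 59 the demand price is (317 - 59)/3 = 86 and the supply price is (196 + 59)/6 = 42.5.
Deadweight loss = ½ · (86 - 42.5) · (146 - 59) = ½ · 43.5 · 87 = 1892.25.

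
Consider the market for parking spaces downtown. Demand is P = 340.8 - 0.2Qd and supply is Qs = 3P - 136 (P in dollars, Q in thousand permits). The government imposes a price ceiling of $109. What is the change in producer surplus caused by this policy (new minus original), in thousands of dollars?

-45072.5

Rearranging demand gives Qd = 1704 - 5P. In a free market, 1704 - 5P = 3P - 136 gives the equilibrium P* = 230, Q* = 554.
Since 109 < 230, the ceiling is binding.
At P = 109: Qd = 1704 - 5·109 = 1159 and Qs = 3·109 - 136 = 191.
Producer surplus without the control is ½ · (230 - 136/3) · 554 = 153458/3.
With the ceiling, producers sell 191 units at 109, so PS = ½ · (109 - 136/3) · 191 = 36481/6.
Change in producer surplus = 36481/6 - 153458/3 = -45072.5.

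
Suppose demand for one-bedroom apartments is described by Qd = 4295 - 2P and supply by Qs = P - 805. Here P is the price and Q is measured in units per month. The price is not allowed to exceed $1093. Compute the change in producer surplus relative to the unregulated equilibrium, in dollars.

Setting quantity demanded equal to quantity supplied, 4295 - 2P = P - 805, gives P* = 1700 and Q* = 895.
The ceiling of 1093 is below the equilibrium price 1700, so it binds.
At P = 1093: Qd = 4295 - 2·1093 = 2109 and Qs = 1093 - 805 = 288.
Producer surplus without the control is ½ · (1700 - 805) · 895 = 400512.5.
With the ceiling, producers sell 288 units at 1093, so PS = ½ · (1093 - 805) · 288 = 41472.
Change in producer surplus = 41472 - 400512.5 = -359040.5.

-359040.5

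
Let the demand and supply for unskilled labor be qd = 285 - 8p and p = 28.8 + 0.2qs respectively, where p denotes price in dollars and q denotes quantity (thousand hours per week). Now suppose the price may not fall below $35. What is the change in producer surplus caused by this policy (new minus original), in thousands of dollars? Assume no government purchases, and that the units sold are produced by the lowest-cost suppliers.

-15.6

Rearranging supply gives qs = 5p - 144. In a free market, 285 - 8p = 5p - 144 gives the equilibrium p* = 33, q* = 21.
Because the floor (35) lies above the market-clearing price, it is binding.
At p = 35: qd = 285 - 8·35 = 5 and qs = 5·35 - 144 = 31.
Producer surplus without the control is ½ · (33 - 28.8) · 21 = 44.1.
With the floor, 5 units are sold at 35. The supply price at q = 5 is 29.8, so PS = ½ · [(35 - 28.8) + (35 - 29.8)] · 5 = 28.5.
Change in producer surplus = 28.5 - 44.1 = -15.6.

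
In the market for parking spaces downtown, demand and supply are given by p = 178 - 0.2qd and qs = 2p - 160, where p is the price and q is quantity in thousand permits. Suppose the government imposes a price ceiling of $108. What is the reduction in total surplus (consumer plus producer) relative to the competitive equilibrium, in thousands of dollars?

Rearranging demand gives qd = 890 - 5p. In a free market, 890 - 5p = 2p - 160 gives the equilibrium p* = 150, q* = 140.
Because the ceiling (108) lies below the market-clearing price, it is binding.
At p = 108: qd = 890 - 5·108 = 350 and qs = 2·108 - 160 = 56.
Quantity traded falls to 56. At q = 56 the demand price is (890 - 56)/5 = 166.8 and the supply price is (160 + 56)/2 = 108.
Deadweight loss = ½ · (166.8 - 108) · (140 - 56) = ½ · 58.8 · 84 = 2469.6.

2469.6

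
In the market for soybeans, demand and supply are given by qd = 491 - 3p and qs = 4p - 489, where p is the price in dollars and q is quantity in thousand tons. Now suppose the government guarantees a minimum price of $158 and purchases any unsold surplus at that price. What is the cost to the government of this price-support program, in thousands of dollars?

Equilibrium: 491 - 3p = 4p - 489, so 980 = 7p and p* = 140, q* = 71.
Since 158 > 140, the floor is binding.
At p = 158: qd = 491 - 3·158 = 17 and qs = 4·158 - 489 = 143.
Surplus = qs - qd = 126.
Government expenditure = surplus × support price = 126 × 158 = 19908.

19908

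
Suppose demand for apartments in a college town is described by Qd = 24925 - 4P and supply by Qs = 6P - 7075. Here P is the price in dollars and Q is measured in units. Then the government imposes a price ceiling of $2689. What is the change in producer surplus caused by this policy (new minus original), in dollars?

-5412512

Equilibrium: 24925 - 4P = 6P - 7075, so 32000 = 10P and P* = 3200, Q* = 12125.
Because the ceiling (2689) lies below the market-clearing price, it is binding.
At P = 2689: Qd = 24925 - 4·2689 = 14169 and Qs = 6·2689 - 7075 = 9059.
Producer surplus without the control is ½ · (3200 - 7075/6) · 12125 = 147015625/12.
With the ceiling, producers sell 9059 units at 2689, so PS = ½ · (2689 - 7075/6) · 9059 = 82065481/12.
Change in producer surplus = 82065481/12 - 147015625/12 = -5412512.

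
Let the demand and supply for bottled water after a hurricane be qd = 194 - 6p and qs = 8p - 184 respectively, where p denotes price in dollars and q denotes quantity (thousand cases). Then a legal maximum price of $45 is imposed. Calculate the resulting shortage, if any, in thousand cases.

Equilibrium: 194 - 6p = 8p - 184, so 378 = 14p and p* = 27, q* = 32.
The ceiling of 45 is above the equilibrium price 27, so it is not binding; the market clears at p* = 27, q* = 32.
Since the control does not bind, there is no shortage.

0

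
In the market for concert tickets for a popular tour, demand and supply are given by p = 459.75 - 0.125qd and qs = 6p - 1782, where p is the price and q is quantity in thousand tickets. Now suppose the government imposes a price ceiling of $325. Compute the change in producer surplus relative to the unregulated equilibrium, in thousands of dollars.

Rearranging demand gives qd = 3678 - 8p. Equilibrium: 3678 - 8p = 6p - 1782, so 5460 = 14p and p* = 390, q* = 558.
Since 325 < 390, the ceiling is binding.
At p = 325: qd = 3678 - 8·325 = 1078 and qs = 6·325 - 1782 = 168.
Producer surplus without the control is ½ · (390 - 297) · 558 = 25947.
With the ceiling, producers sell 168 units at 325, so PS = ½ · (325 - 297) · 168 = 2352.
Change in producer surplus = 2352 - 25947 = -23595.

-23595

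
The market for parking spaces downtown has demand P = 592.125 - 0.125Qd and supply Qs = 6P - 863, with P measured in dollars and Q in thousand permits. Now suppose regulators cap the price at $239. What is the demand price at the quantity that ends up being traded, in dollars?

520.75

Rearranging demand gives Qd = 4737 - 8P. In a free market, 4737 - 8P = 6P - 863 gives the equilibrium P* = 400, Q* = 1537.
Since 239 < 400, the ceiling is binding.
At P = 239: Qd = 4737 - 8·239 = 2825 and Qs = 6·239 - 863 = 571.
Only 571 units reach the market. On the demand curve, the marginal buyer's willingness to pay at Q = 571 is (4737 - 571)/8 = 520.75.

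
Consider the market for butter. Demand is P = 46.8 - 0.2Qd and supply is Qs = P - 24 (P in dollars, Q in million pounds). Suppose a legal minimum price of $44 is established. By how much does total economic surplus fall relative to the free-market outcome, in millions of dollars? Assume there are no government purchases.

Rearranging demand gives Qd = 234 - 5P. In a free market, 234 - 5P = P - 24 gives the equilibrium P* = 43, Q* = 19.
The floor of 44 is above the equilibrium price 43, so it binds.
At P = 44: Qd = 234 - 5·44 = 14 and Qs = 44 - 24 = 20.
Quantity traded falls to 14. At Q = 14 the demand price is (234 - 14)/5 = 44 and the supply price is 24 + 14 = 38.
Deadweight loss = ½ · (44 - 38) · (19 - 14) = ½ · 6 · 5 = 15.

15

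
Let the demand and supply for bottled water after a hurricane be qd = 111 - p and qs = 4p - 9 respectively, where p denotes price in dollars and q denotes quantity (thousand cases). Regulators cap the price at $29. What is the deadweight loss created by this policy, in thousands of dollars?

0

In a free market, 111 - p = 4p - 9 gives the equilibrium p* = 24, q* = 87.
The ceiling of 29 is above the equilibrium price 24, so it is not binding; the market clears at p* = 24, q* = 87.
Since the control does not bind, no trades are prevented and deadweight loss is zero.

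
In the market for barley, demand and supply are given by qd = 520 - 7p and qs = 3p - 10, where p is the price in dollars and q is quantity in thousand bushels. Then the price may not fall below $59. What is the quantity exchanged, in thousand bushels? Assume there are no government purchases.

Setting quantity demanded equal to quantity supplied, 520 - 7p = 3p - 10, gives p* = 53 and q* = 149.
Because the floor (59) lies above the market-clearing price, it is binding.
At p = 59: qd = 520 - 7·59 = 107 and qs = 3·59 - 10 = 167.
The quantity actually transacted is the short side, demand: 107.

107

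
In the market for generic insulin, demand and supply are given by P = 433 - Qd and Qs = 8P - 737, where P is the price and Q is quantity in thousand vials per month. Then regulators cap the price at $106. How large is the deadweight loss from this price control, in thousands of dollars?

20736

Rearranging demand gives Qd = 433 - P. In a free market, 433 - P = 8P - 737 gives the equilibrium P* = 130, Q* = 303.
The ceiling of 106 is below the equilibrium price 130, so it binds.
At P = 106: Qd = 433 - 106 = 327 and Qs = 8·106 - 737 = 111.
Quantity traded falls to 111. At Q = 111 the demand price is 433 - 111 = 322 and the supply price is (737 + 111)/8 = 106.
Deadweight loss = ½ · (322 - 106) · (303 - 111) = ½ · 216 · 192 = 20736.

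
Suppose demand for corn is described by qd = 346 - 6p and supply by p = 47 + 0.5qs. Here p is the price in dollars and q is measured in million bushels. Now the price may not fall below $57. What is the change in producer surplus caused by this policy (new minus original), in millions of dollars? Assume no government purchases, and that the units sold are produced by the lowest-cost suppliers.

Rearranging supply gives qs = 2p - 94. Setting quantity demanded equal to quantity supplied, 346 - 6p = 2p - 94, gives p* = 55 and q* = 16.
Since 57 > 55, the floor is binding.
At p = 57: qd = 346 - 6·57 = 4 and qs = 2·57 - 94 = 20.
Producer surplus without the control is ½ · (55 - 47) · 16 = 64.
With the floor, 4 units are sold at 57. The supply price at q = 4 is 49, so PS = ½ · [(57 - 47) + (57 - 49)] · 4 = 36.
Change in producer surplus = 36 - 64 = -28.

-28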